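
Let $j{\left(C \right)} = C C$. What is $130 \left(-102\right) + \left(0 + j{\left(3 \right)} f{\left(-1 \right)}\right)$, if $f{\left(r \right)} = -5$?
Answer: $-13305$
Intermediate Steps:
$j{\left(C \right)} = C^{2}$
$130 \left(-102\right) + \left(0 + j{\left(3 \right)} f{\left(-1 \right)}\right) = 130 \left(-102\right) + \left(0 + 3^{2} \left(-5\right)\right) = -13260 + \left(0 + 9 \left(-5\right)\right) = -13260 + \left(0 - 45\right) = -13260 - 45 = -13305$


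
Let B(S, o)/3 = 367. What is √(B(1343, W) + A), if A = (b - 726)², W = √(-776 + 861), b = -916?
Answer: √2697265 ≈ 1642.3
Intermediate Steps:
W = √85 ≈ 9.2195
B(S, o) = 1101 (B(S, o) = 3*367 = 1101)
A = 2696164 (A = (-916 - 726)² = (-1642)² = 2696164)
√(B(1343, W) + A) = √(1101 + 2696164) = √2697265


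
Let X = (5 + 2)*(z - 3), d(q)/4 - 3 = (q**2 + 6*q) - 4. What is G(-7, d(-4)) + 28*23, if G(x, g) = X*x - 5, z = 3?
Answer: 639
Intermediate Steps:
d(q) = -4 + 4*q**2 + 24*q (d(q) = 12 + 4*((q**2 + 6*q) - 4) = 12 + 4*(-4 + q**2 + 6*q) = 12 + (-16 + 4*q**2 + 24*q) = -4 + 4*q**2 + 24*q)
X = 0 (X = (5 + 2)*(3 - 3) = 7*0 = 0)
G(x, g) = -5 (G(x, g) = 0*x - 5 = 0 - 5 = -5)
G(-7, d(-4)) + 28*23 = -5 + 28*23 = -5 + 644 = 639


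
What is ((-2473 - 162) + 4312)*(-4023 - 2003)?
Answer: -10105602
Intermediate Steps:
((-2473 - 162) + 4312)*(-4023 - 2003) = (-2635 + 4312)*(-6026) = 1677*(-6026) = -10105602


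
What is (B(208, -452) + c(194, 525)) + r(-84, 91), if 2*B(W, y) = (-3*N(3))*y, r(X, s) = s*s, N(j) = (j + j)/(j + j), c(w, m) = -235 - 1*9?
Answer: 8715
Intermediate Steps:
c(w, m) = -244 (c(w, m) = -235 - 9 = -244)
N(j) = 1 (N(j) = (2*j)/((2*j)) = (2*j)*(1/(2*j)) = 1)
r(X, s) = s²
B(W, y) = -3*y/2 (B(W, y) = ((-3*1)*y)/2 = (-3*y)/2 = -3*y/2)
(B(208, -452) + c(194, 525)) + r(-84, 91) = (-3/2*(-452) - 244) + 91² = (678 - 244) + 8281 = 434 + 8281 = 8715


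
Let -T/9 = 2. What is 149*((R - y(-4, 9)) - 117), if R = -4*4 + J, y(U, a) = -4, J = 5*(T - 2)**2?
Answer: 278779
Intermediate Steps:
T = -18 (T = -9*2 = -18)
J = 2000 (J = 5*(-18 - 2)**2 = 5*(-20)**2 = 5*400 = 2000)
R = 1984 (R = -4*4 + 2000 = -16 + 2000 = 1984)
149*((R - y(-4, 9)) - 117) = 149*((1984 - 1*(-4)) - 117) = 149*((1984 + 4) - 117) = 149*(1988 - 117) = 149*1871 = 278779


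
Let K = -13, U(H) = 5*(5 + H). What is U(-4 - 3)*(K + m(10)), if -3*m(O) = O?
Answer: 490/3 ≈ 163.33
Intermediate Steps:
U(H) = 25 + 5*H
m(O) = -O/3
U(-4 - 3)*(K + m(10)) = (25 + 5*(-4 - 3))*(-13 - ⅓*10) = (25 + 5*(-7))*(-13 - 10/3) = (25 - 35)*(-49/3) = -10*(-49/3) = 490/3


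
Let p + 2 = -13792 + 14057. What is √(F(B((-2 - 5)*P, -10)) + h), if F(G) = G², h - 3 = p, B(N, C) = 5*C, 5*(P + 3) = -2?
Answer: √2766 ≈ 52.593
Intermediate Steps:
p = 263 (p = -2 + (-13792 + 14057) = -2 + 265 = 263)
P = -17/5 (P = -3 + (⅕)*(-2) = -3 - ⅖ = -17/5 ≈ -3.4000)
h = 266 (h = 3 + 263 = 266)
√(F(B((-2 - 5)*P, -10)) + h) = √((5*(-10))² + 266) = √((-50)² + 266) = √(2500 + 266) = √2766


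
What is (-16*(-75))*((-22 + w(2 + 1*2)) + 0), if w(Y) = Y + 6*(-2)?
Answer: -36000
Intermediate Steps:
w(Y) = -12 + Y (w(Y) = Y - 12 = -12 + Y)
(-16*(-75))*((-22 + w(2 + 1*2)) + 0) = (-16*(-75))*((-22 + (-12 + (2 + 1*2))) + 0) = 1200*((-22 + (-12 + (2 + 2))) + 0) = 1200*((-22 + (-12 + 4)) + 0) = 1200*((-22 - 8) + 0) = 1200*(-30 + 0) = 1200*(-30) = -36000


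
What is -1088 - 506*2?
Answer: -2100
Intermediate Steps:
-1088 - 506*2 = -1088 - 253*4 = -1088 - 1012 = -2100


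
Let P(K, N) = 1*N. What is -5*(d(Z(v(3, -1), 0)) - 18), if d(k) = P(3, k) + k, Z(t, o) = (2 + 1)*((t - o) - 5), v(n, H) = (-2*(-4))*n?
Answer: -480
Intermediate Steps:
v(n, H) = 8*n
Z(t, o) = -15 - 3*o + 3*t (Z(t, o) = 3*(-5 + t - o) = -15 - 3*o + 3*t)
P(K, N) = N
d(k) = 2*k (d(k) = k + k = 2*k)
-5*(d(Z(v(3, -1), 0)) - 18) = -5*(2*(-15 - 3*0 + 3*(8*3)) - 18) = -5*(2*(-15 + 0 + 3*24) - 18) = -5*(2*(-15 + 0 + 72) - 18) = -5*(2*57 - 18) = -5*(114 - 18) = -5*96 = -480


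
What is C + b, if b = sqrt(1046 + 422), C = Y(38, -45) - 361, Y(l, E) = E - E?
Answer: -361 + 2*sqrt(367) ≈ -322.69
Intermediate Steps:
Y(l, E) = 0
C = -361 (C = 0 - 361 = -361)
b = 2*sqrt(367) (b = sqrt(1468) = 2*sqrt(367) ≈ 38.315)
C + b = -361 + 2*sqrt(367)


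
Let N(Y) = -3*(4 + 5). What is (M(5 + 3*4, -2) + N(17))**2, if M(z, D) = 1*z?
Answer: 100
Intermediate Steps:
M(z, D) = z
N(Y) = -27 (N(Y) = -3*9 = -27)
(M(5 + 3*4, -2) + N(17))**2 = ((5 + 3*4) - 27)**2 = ((5 + 12) - 27)**2 = (17 - 27)**2 = (-10)**2 = 100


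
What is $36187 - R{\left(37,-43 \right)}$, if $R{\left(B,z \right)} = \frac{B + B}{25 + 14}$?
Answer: $\frac{1411219}{39} \approx 36185.0$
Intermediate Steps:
$R{\left(B,z \right)} = \frac{2 B}{39}$
$36187 - R{\left(37,-43 \right)} = 36187 - \frac{2}{39} \cdot 37 = 36187 - \frac{74}{39} = \frac{1411219}{39}$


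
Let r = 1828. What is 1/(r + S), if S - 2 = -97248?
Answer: -1/95418 ≈ -1.0480e-5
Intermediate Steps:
S = -97246 (S = 2 - 97248 = -97246)
1/(r + S) = 1/(1828 - 97246) = 1/(-95418) = -1/95418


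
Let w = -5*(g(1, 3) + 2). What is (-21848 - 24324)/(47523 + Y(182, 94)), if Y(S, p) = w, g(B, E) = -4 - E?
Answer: -11543/11887 ≈ -0.97106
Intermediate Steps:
w = 25 (w = -5*((-4 - 1*3) + 2) = -5*((-4 - 3) + 2) = -5*(-7 + 2) = -5*(-5) = 25)
Y(S, p) = 25
(-21848 - 24324)/(47523 + Y(182, 94)) = (-21848 - 24324)/(47523 + 25) = -46172/47548 = -46172*1/47548 = -11543/11887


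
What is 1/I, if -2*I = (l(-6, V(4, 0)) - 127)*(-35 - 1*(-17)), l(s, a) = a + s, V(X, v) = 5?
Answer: -1/1152 ≈ -0.00086806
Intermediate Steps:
I = -1152 (I = -((5 - 6) - 127)*(-35 - 1*(-17))/2 = -(-1 - 127)*(-35 + 17)/2 = -(-64)*(-18) = -½*2304 = -1152)
1/I = 1/(-1152) = -1/1152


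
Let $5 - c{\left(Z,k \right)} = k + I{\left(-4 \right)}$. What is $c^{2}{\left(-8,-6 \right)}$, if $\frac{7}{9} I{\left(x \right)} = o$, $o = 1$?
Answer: $\frac{4624}{49} \approx 94.367$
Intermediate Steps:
$I{\left(x \right)} = \frac{9}{7}$ ($I{\left(x \right)} = \frac{9}{7} \cdot 1 = \frac{9}{7}$)
$c{\left(Z,k \right)} = \frac{26}{7} - k$ ($c{\left(Z,k \right)} = 5 - \left(k + \frac{9}{7}\right) = 5 - \left(\frac{9}{7} + k\right) = \frac{26}{7} - k$)
$c^{2}{\left(-8,-6 \right)} = \left(\frac{26}{7} - -6\right)^{2} = \left(\frac{26}{7} + 6\right)^{2} = \left(\frac{68}{7}\right)^{2} = \frac{4624}{49}$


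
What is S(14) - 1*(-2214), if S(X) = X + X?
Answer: 2242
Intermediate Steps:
S(X) = 2*X
S(14) - 1*(-2214) = 2*14 - 1*(-2214) = 28 + 2214 = 2242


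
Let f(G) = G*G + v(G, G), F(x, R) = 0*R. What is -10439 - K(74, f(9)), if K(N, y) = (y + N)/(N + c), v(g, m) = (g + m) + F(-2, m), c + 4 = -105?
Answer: -365192/35 ≈ -10434.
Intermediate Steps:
c = -109 (c = -4 - 105 = -109)
F(x, R) = 0
v(g, m) = g + m (v(g, m) = (g + m) + 0 = g + m)
f(G) = G**2 + 2*G (f(G) = G*G + (G + G) = G**2 + 2*G)
K(N, y) = (N + y)/(-109 + N) (K(N, y) = (y + N)/(N - 109) = (N + y)/(-109 + N))
-10439 - K(74, f(9)) = -10439 - (74 + 9*(2 + 9))/(-109 + 74) = -10439 - (74 + 9*11)/(-35) = -10439 - (-1)*(74 + 99)/35 = -10439 - (-1)*173/35 = -10439 - 1*(-173/35) = -10439 + 173/35 = -365192/35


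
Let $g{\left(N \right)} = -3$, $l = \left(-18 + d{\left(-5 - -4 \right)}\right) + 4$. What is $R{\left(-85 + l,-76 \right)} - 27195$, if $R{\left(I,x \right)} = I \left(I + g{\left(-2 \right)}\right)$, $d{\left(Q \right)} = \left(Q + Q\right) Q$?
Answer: $-17495$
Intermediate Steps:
$d{\left(Q \right)} = 2 Q^{2}$ ($d{\left(Q \right)} = 2 Q Q = 2 Q^{2}$)
$l = -12$ ($l = \left(-18 + 2 \left(-5 - -4\right)^{2}\right) + 4 = \left(-18 + 2 \left(-5 + 4\right)^{2}\right) + 4 = \left(-18 + 2 \left(-1\right)^{2}\right) + 4 = \left(-18 + 2 \cdot 1\right) + 4 = \left(-18 + 2\right) + 4 = -16 + 4 = -12$)
$R{\left(I,x \right)} = I \left(-3 + I\right)$ ($R{\left(I,x \right)} = I \left(I - 3\right) = I \left(-3 + I\right)$)
$R{\left(-85 + l,-76 \right)} - 27195 = \left(-85 - 12\right) \left(-3 - 97\right) - 27195 = - 97 \left(-3 - 97\right) - 27195 = \left(-97\right) \left(-100\right) - 27195 = 9700 - 27195 = -17495$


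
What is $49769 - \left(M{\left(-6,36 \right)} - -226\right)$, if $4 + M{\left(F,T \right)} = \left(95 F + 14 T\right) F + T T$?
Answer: $47855$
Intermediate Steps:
$M{\left(F,T \right)} = -4 + T^{2} + F \left(14 T + 95 F\right)$ ($M{\left(F,T \right)} = -4 + \left(\left(95 F + 14 T\right) F + T T\right) = -4 + \left(\left(14 T + 95 F\right) F + T^{2}\right) = -4 + \left(F \left(14 T + 95 F\right) + T^{2}\right) = -4 + \left(T^{2} + F \left(14 T + 95 F\right)\right) = -4 + T^{2} + F \left(14 T + 95 F\right)$)
$49769 - \left(M{\left(-6,36 \right)} - -226\right) = 49769 - \left(\left(-4 + 36^{2} + 95 \left(-6\right)^{2} + 14 \left(-6\right) 36\right) - -226\right) = 49769 - \left(\left(-4 + 1296 + 95 \cdot 36 - 3024\right) + 226\right) = 49769 - \left(\left(-4 + 1296 + 3420 - 3024\right) + 226\right) = 49769 - \left(1688 + 226\right) = 49769 - 1914 = 47855$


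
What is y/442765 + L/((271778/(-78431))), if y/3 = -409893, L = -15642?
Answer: 271428870063384/60166893085 ≈ 4511.3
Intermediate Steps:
y = -1229679 (y = 3*(-409893) = -1229679)
y/442765 + L/((271778/(-78431))) = -1229679/442765 - 15642/(271778/(-78431)) = -1229679*1/442765 - 15642/(271778*(-1/78431)) = -1229679/442765 - 15642/(-271778/78431) = -1229679/442765 - 15642*(-78431/271778) = -1229679/442765 + 613408851/135889 = 271428870063384/60166893085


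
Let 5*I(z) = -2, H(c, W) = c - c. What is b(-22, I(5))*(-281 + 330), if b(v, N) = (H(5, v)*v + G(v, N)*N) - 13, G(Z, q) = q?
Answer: -15729/25 ≈ -629.16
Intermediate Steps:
H(c, W) = 0
I(z) = -⅖ (I(z) = (⅕)*(-2) = -⅖)
b(v, N) = -13 + N² (b(v, N) = (0*v + N*N) - 13 = (0 + N²) - 13 = N² - 13 = -13 + N²)
b(-22, I(5))*(-281 + 330) = (-13 + (-⅖)²)*(-281 + 330) = (-13 + 4/25)*49 = -321/25*49 = -15729/25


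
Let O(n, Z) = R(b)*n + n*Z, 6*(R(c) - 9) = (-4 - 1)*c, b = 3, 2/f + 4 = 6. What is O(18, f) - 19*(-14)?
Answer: 401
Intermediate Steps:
f = 1 (f = 2/(-4 + 6) = 2/2 = 2*(1/2) = 1)
R(c) = 9 - 5*c/6 (R(c) = 9 + ((-4 - 1)*c)/6 = 9 + (-5*c)/6 = 9 - 5*c/6)
O(n, Z) = 13*n/2 + Z*n (O(n, Z) = (9 - 5/6*3)*n + n*Z = (9 - 5/2)*n + Z*n = 13*n/2 + Z*n)
O(18, f) - 19*(-14) = (1/2)*18*(13 + 2*1) - 19*(-14) = (1/2)*18*(13 + 2) + 266 = (1/2)*18*15 + 266 = 135 + 266 = 401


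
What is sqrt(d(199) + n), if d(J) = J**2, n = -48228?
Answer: I*sqrt(8627) ≈ 92.882*I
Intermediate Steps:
sqrt(d(199) + n) = sqrt(199**2 - 48228) = sqrt(39601 - 48228) = sqrt(-8627) = I*sqrt(8627)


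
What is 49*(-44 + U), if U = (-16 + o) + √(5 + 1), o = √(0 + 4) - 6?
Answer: -3136 + 49*√6 ≈ -3016.0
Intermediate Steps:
o = -4 (o = √4 - 6 = 2 - 6 = -4)
U = -20 + √6 (U = (-16 - 4) + √(5 + 1) = -20 + √6 ≈ -17.551)
49*(-44 + U) = 49*(-44 + (-20 + √6)) = 49*(-64 + √6) = -3136 + 49*√6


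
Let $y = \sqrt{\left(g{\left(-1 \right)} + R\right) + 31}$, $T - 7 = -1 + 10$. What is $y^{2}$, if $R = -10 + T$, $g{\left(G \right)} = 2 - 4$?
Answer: $35$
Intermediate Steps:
$T = 16$ ($T = 7 + \left(-1 + 10\right) = 7 + 9 = 16$)
$g{\left(G \right)} = -2$ ($g{\left(G \right)} = 2 - 4 = -2$)
$R = 6$ ($R = -10 + 16 = 6$)
$y = \sqrt{35}$ ($y = \sqrt{\left(-2 + 6\right) + 31} = \sqrt{4 + 31} = \sqrt{35} \approx 5.9161$)
$y^{2} = \left(\sqrt{35}\right)^{2} = 35$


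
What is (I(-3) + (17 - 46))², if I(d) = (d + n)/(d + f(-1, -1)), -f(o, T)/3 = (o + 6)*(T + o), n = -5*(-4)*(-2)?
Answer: 682276/729 ≈ 935.91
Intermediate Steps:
n = -40 (n = 20*(-2) = -40)
f(o, T) = -3*(6 + o)*(T + o) (f(o, T) = -3*(o + 6)*(T + o) = -3*(6 + o)*(T + o))
I(d) = (-40 + d)/(30 + d) (I(d) = (d - 40)/(d + (-18*(-1) - 18*(-1) - 3*(-1)² - 3*(-1)*(-1))) = (-40 + d)/(d + (18 + 18 - 3*1 - 3)) = (-40 + d)/(d + (18 + 18 - 3 - 3)) = (-40 + d)/(d + 30) = (-40 + d)/(30 + d))
(I(-3) + (17 - 46))² = ((-40 - 3)/(30 - 3) + (17 - 46))² = (-43/27 - 29)² = (-826/27)² = 682276/729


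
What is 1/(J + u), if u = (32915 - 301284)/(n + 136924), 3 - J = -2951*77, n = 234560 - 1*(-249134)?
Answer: 620618/141022759771 ≈ 4.4008e-6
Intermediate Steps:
n = 483694 (n = 234560 + 249134 = 483694)
J = 227230 (J = 3 - (-2951)*77 = 3 - 1*(-227227) = 3 + 227227 = 227230)
u = -268369/620618 (u = (32915 - 301284)/(483694 + 136924) = -268369/620618 ≈ -0.43242)
1/(J + u) = 1/(227230 - 268369/620618) = 1/(141022759771/620618) = 620618/141022759771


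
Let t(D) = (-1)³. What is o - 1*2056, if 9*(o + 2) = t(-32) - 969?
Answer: -19492/9 ≈ -2165.8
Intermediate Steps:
t(D) = -1
o = -988/9 (o = -2 + (-1 - 969)/9 = -2 + (⅑)*(-970) = -2 - 970/9 = -988/9 ≈ -109.78)
o - 1*2056 = -988/9 - 1*2056 = -988/9 - 2056 = -19492/9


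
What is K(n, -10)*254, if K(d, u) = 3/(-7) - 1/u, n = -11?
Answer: -2921/35 ≈ -83.457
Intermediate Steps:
K(d, u) = -3/7 - 1/u (K(d, u) = 3*(-⅐) - 1/u = -3/7 - 1/u)
K(n, -10)*254 = (-3/7 - 1/(-10))*254 = (-3/7 - 1*(-⅒))*254 = (-3/7 + ⅒)*254 = -23/70*254 = -2921/35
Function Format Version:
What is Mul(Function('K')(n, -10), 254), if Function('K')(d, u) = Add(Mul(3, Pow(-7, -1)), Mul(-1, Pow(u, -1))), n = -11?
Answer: Rational(-2921, 35) ≈ -83.457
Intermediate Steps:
Function('K')(d, u) = Add(Rational(-3, 7), Mul(-1, Pow(u, -1))) (Function('K')(d, u) = Add(Mul(3, Rational(-1, 7)), Mul(-1, Pow(u, -1))) = Add(Rational(-3, 7), Mul(-1, Pow(u, -1))))
Mul(Function('K')(n, -10), 254) = Mul(Add(Rational(-3, 7), Mul(-1, Pow(-10, -1))), 254) = Mul(Add(Rational(-3, 7), Mul(-1, Rational(-1, 10))), 254) = Mul(Add(Rational(-3, 7), Rational(1, 10)), 254) = Mul(Rational(-23, 70), 254) = Rational(-2921, 35)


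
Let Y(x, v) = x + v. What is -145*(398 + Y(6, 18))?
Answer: -61190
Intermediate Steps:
Y(x, v) = v + x
-145*(398 + Y(6, 18)) = -145*(398 + (18 + 6)) = -145*(398 + 24) = -145*422 = -61190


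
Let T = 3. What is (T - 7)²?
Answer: 16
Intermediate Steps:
(T - 7)² = (3 - 7)² = (-4)² = 16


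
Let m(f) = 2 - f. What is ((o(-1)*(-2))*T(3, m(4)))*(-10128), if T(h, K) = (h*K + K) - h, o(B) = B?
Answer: 222816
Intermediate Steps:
T(h, K) = K - h + K*h (T(h, K) = (K*h + K) - h = (K + K*h) - h = K - h + K*h)
((o(-1)*(-2))*T(3, m(4)))*(-10128) = ((-1*(-2))*((2 - 1*4) - 1*3 + (2 - 1*4)*3))*(-10128) = (2*((2 - 4) - 3 + (2 - 4)*3))*(-10128) = (2*(-2 - 3 - 2*3))*(-10128) = (2*(-2 - 3 - 6))*(-10128) = (2*(-11))*(-10128) = -22*(-10128) = 222816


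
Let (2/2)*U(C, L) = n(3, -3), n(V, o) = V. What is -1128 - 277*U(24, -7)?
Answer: -1959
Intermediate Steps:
U(C, L) = 3
-1128 - 277*U(24, -7) = -1128 - 277*3 = -1128 - 831 = -1959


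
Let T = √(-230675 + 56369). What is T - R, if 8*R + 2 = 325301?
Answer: -325299/8 + I*√174306 ≈ -40662.0 + 417.5*I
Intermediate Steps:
R = 325299/8 (R = -¼ + (⅛)*325301 = -¼ + 325301/8 = 325299/8 ≈ 40662.)
T = I*√174306 (T = √(-174306) = I*√174306 ≈ 417.5*I)
T - R = I*√174306 - 1*325299/8 = I*√174306 - 325299/8 = -325299/8 + I*√174306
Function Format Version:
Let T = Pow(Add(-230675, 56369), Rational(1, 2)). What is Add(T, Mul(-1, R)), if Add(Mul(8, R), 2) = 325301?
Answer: Add(Rational(-325299, 8), Mul(I, Pow(174306, Rational(1, 2)))) ≈ Add(-40662., Mul(417.50, I))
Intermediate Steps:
R = Rational(325299, 8) (R = Add(Rational(-1, 4), Mul(Rational(1, 8), 325301)) = Add(Rational(-1, 4), Rational(325301, 8)) = Rational(325299, 8) ≈ 40662.)
T = Mul(I, Pow(174306, Rational(1, 2))) (T = Pow(-174306, Rational(1, 2)) = Mul(I, Pow(174306, Rational(1, 2))) ≈ Mul(417.50, I))
Add(T, Mul(-1, R)) = Add(Mul(I, Pow(174306, Rational(1, 2))), Mul(-1, Rational(325299, 8))) = Add(Mul(I, Pow(174306, Rational(1, 2))), Rational(-325299, 8)) = Add(Rational(-325299, 8), Mul(I, Pow(174306, Rational(1, 2))))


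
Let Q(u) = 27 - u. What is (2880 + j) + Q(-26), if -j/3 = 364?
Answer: 1841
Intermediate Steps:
j = -1092 (j = -3*364 = -1092)
(2880 + j) + Q(-26) = (2880 - 1092) + (27 - 1*(-26)) = 1788 + (27 + 26) = 1788 + 53 = 1841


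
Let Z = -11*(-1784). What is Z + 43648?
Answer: 63272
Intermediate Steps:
Z = 19624
Z + 43648 = 19624 + 43648 = 63272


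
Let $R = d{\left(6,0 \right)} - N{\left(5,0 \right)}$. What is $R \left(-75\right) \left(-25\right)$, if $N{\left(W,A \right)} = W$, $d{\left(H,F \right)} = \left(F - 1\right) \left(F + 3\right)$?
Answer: $-15000$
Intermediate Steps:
$d{\left(H,F \right)} = \left(-1 + F\right) \left(3 + F\right)$
$R = -8$ ($R = \left(-3 + 0^{2} + 2 \cdot 0\right) - 5 = \left(-3 + 0 + 0\right) - 5 = -3 - 5 = -8$)
$R \left(-75\right) \left(-25\right) = \left(-8\right) \left(-75\right) \left(-25\right) = 600 \left(-25\right) = -15000$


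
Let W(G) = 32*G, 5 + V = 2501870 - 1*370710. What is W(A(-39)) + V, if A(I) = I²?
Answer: 2179827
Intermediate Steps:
V = 2131155 (V = -5 + (2501870 - 1*370710) = -5 + (2501870 - 370710) = -5 + 2131160 = 2131155)
W(A(-39)) + V = 32*(-39)² + 2131155 = 32*1521 + 2131155 = 48672 + 2131155 = 2179827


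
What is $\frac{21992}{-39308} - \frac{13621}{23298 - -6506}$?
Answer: $- \frac{297715959}{292883908} \approx -1.0165$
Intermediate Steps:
$\frac{21992}{-39308} - \frac{13621}{23298 - -6506} = 21992 \left(- \frac{1}{39308}\right) - \frac{13621}{23298 + 6506} = - \frac{5498}{9827} - \frac{13621}{29804} = - \frac{297715959}{292883908}$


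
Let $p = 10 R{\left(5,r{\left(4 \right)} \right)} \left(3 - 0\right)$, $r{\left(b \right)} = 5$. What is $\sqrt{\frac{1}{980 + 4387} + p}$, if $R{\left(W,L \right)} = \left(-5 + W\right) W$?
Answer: $\frac{\sqrt{5367}}{5367} \approx 0.01365$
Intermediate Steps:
$R{\left(W,L \right)} = W \left(-5 + W\right)$
$p = 0$ ($p = 10 \cdot 5 \left(-5 + 5\right) \left(3 - 0\right) = 10 \cdot 5 \cdot 0 \left(3 + 0\right) = 10 \cdot 0 \cdot 3 = 0 \cdot 3 = 0$)
$\sqrt{\frac{1}{980 + 4387} + p} = \sqrt{\frac{1}{980 + 4387} + 0} = \sqrt{\frac{1}{5367} + 0} = \sqrt{\frac{1}{5367}} = \frac{\sqrt{5367}}{5367}$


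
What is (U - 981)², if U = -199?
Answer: 1392400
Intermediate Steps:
(U - 981)² = (-199 - 981)² = (-1180)² = 1392400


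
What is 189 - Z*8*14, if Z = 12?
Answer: -1155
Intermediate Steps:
189 - Z*8*14 = 189 - 12*8*14 = 189 - 96*14 = 189 - 1*1344 = 189 - 1344 = -1155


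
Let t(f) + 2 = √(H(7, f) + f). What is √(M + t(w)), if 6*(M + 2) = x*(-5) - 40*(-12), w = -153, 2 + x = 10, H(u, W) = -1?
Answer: √(624 + 9*I*√154)/3 ≈ 8.3597 + 0.74223*I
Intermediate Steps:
x = 8 (x = -2 + 10 = 8)
M = 214/3 (M = -2 + (8*(-5) - 40*(-12))/6 = -2 + (-40 + 480)/6 = -2 + (⅙)*440 = -2 + 220/3 = 214/3 ≈ 71.333)
t(f) = -2 + √(-1 + f)
√(M + t(w)) = √(214/3 + (-2 + √(-1 - 153))) = √(214/3 + (-2 + √(-154))) = √(214/3 + (-2 + I*√154)) = √(208/3 + I*√154)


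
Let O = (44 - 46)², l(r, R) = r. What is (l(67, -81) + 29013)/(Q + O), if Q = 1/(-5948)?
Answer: 172967840/23791 ≈ 7270.3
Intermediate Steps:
Q = -1/5948 ≈ -0.00016812
O = 4 (O = (-2)² = 4)
(l(67, -81) + 29013)/(Q + O) = (67 + 29013)/(-1/5948 + 4) = 29080/(23791/5948) = 29080*(5948/23791) = 172967840/23791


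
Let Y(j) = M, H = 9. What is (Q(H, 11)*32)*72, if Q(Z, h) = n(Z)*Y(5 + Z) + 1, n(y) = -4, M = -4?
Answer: 39168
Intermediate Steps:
Y(j) = -4
Q(Z, h) = 17 (Q(Z, h) = -4*(-4) + 1 = 16 + 1 = 17)
(Q(H, 11)*32)*72 = (17*32)*72 = 544*72 = 39168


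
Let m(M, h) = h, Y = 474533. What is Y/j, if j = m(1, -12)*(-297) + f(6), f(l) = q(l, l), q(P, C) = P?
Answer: 474533/3570 ≈ 132.92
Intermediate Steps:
f(l) = l
j = 3570 (j = -12*(-297) + 6 = 3564 + 6 = 3570)
Y/j = 474533/3570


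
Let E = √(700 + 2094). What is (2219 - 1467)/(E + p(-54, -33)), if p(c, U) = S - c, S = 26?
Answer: 30080/1803 - 376*√2794/1803 ≈ 5.6602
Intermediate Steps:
p(c, U) = 26 - c
E = √2794 ≈ 52.858
(2219 - 1467)/(E + p(-54, -33)) = (2219 - 1467)/(√2794 + (26 - 1*(-54))) = 752/(√2794 + (26 + 54)) = 752/(√2794 + 80) = 752/(80 + √2794)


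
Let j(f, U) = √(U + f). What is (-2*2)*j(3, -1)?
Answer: -4*√2 ≈ -5.6569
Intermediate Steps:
(-2*2)*j(3, -1) = (-2*2)*√(-1 + 3) = -4*√2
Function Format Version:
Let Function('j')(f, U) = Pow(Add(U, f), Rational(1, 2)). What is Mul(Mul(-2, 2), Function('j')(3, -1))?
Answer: Mul(-4, Pow(2, Rational(1, 2))) ≈ -5.6569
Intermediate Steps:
Mul(Mul(-2, 2), Function('j')(3, -1)) = Mul(Mul(-2, 2), Pow(Add(-1, 3), Rational(1, 2))) = Mul(-4, Pow(2, Rational(1, 2)))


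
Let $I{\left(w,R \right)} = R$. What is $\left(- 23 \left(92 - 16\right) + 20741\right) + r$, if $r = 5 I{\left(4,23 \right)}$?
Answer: $19108$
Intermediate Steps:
$r = 115$ ($r = 5 \cdot 23 = 115$)
$\left(- 23 \left(92 - 16\right) + 20741\right) + r = \left(- 23 \left(92 - 16\right) + 20741\right) + 115 = \left(\left(-23\right) 76 + 20741\right) + 115 = \left(-1748 + 20741\right) + 115 = 18993 + 115 = 19108$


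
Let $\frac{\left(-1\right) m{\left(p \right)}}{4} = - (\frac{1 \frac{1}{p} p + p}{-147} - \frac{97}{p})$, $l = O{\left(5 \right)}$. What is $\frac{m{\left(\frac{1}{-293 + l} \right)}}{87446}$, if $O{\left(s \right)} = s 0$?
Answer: $\frac{2448241198}{1883193333} \approx 1.3$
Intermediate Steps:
$O{\left(s \right)} = 0$
$l = 0$
$m{\left(p \right)} = - \frac{4}{147} - \frac{388}{p} - \frac{4 p}{147}$ ($m{\left(p \right)} = - 4 \left(- (\frac{1 \frac{1}{p} p + p}{-147} - \frac{97}{p})\right) = - 4 \left(- (\left(\frac{p}{p} + p\right) \left(- \frac{1}{147}\right) - \frac{97}{p})\right) = - 4 \left(- (\left(1 + p\right) \left(- \frac{1}{147}\right) - \frac{97}{p})\right) = - 4 \left(- (\left(- \frac{1}{147} - \frac{p}{147}\right) - \frac{97}{p})\right) = - 4 \left(- (- \frac{1}{147} - \frac{97}{p} - \frac{p}{147})\right) = - 4 \left(\frac{1}{147} + \frac{97}{p} + \frac{p}{147}\right) = - \frac{4}{147} - \frac{388}{p} - \frac{4 p}{147}$)
$\frac{m{\left(\frac{1}{-293 + l} \right)}}{87446} = \frac{\frac{4}{147} \frac{1}{\frac{1}{-293 + 0}} \left(-14259 - \frac{1 + \frac{1}{-293 + 0}}{-293 + 0}\right)}{87446} = \frac{4 \left(-14259 - \frac{1 + \frac{1}{-293}}{-293}\right)}{147 \frac{1}{-293}} \cdot \frac{1}{87446} = \frac{4 \left(-14259 - - \frac{1 - \frac{1}{293}}{293}\right)}{147 \left(- \frac{1}{293}\right)} \frac{1}{87446} = \frac{4}{147} \left(-293\right) \left(-14259 - \left(- \frac{1}{293}\right) \frac{292}{293}\right) \frac{1}{87446} = \frac{4}{147} \left(-293\right) \left(-14259 + \frac{292}{85849}\right) \frac{1}{87446} = \frac{4}{147} \left(-293\right) \left(- \frac{1224120599}{85849}\right) \frac{1}{87446} = \frac{4896482396}{43071} \cdot \frac{1}{87446} = \frac{2448241198}{1883193333}$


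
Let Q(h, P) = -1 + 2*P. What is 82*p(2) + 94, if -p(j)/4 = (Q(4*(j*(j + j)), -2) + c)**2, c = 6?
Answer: -234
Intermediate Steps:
p(j) = -4 (p(j) = -4*((-1 + 2*(-2)) + 6)**2 = -4*((-1 - 4) + 6)**2 = -4*(-5 + 6)**2 = -4*1**2 = -4*1 = -4)
82*p(2) + 94 = 82*(-4) + 94 = -328 + 94 = -234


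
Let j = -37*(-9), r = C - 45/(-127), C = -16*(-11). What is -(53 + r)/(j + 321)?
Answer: -14564/41529 ≈ -0.35069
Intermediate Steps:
C = 176
r = 22397/127 (r = 176 - 45/(-127) = 176 - 45*(-1)/127 = 176 - 1*(-45/127) = 176 + 45/127 = 22397/127 ≈ 176.35)
j = 333
-(53 + r)/(j + 321) = -(53 + 22397/127)/(333 + 321) = -29128/(127*654) = -1*14564/41529 = -14564/41529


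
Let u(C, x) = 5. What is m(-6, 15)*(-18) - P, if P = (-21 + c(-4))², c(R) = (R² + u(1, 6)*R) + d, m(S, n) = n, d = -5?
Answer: -1170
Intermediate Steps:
c(R) = -5 + R² + 5*R (c(R) = (R² + 5*R) - 5 = -5 + R² + 5*R)
P = 900 (P = (-21 + (-5 + (-4)² + 5*(-4)))² = (-21 + (-5 + 16 - 20))² = (-21 - 9)² = (-30)² = 900)
m(-6, 15)*(-18) - P = 15*(-18) - 1*900 = -270 - 900 = -1170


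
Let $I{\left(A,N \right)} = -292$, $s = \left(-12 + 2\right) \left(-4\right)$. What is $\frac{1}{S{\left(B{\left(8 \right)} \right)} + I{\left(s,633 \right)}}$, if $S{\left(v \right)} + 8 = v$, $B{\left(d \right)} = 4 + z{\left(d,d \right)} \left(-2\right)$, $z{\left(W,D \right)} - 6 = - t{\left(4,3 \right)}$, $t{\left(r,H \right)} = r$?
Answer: $- \frac{1}{300} \approx -0.0033333$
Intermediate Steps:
$z{\left(W,D \right)} = 2$ ($z{\left(W,D \right)} = 6 - 4 = 2$)
$B{\left(d \right)} = 0$ ($B{\left(d \right)} = 4 + 2 \left(-2\right) = 4 - 4 = 0$)
$s = 40$ ($s = \left(-10\right) \left(-4\right) = 40$)
$S{\left(v \right)} = -8 + v$
$\frac{1}{S{\left(B{\left(8 \right)} \right)} + I{\left(s,633 \right)}} = \frac{1}{\left(-8 + 0\right) - 292} = \frac{1}{-8 - 292} = \frac{1}{-300} = - \frac{1}{300}$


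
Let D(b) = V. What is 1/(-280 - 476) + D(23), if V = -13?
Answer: -9829/756 ≈ -13.001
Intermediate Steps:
D(b) = -13
1/(-280 - 476) + D(23) = 1/(-280 - 476) - 13 = 1/(-756) - 13 = -1/756 - 13 = -9829/756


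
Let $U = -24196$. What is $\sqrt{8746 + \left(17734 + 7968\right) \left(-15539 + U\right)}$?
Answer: $8 i \sqrt{15957191} \approx 31957.0 i$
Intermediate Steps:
$\sqrt{8746 + \left(17734 + 7968\right) \left(-15539 + U\right)} = \sqrt{8746 + \left(17734 + 7968\right) \left(-15539 - 24196\right)} = \sqrt{8746 + 25702 \left(-39735\right)} = \sqrt{8746 - 1021268970} = \sqrt{-1021260224} = 8 i \sqrt{15957191}$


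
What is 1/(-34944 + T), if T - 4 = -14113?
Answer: -1/49053 ≈ -2.0386e-5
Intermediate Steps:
T = -14109 (T = 4 - 14113 = -14109)
1/(-34944 + T) = 1/(-34944 - 14109) = 1/(-49053) = -1/49053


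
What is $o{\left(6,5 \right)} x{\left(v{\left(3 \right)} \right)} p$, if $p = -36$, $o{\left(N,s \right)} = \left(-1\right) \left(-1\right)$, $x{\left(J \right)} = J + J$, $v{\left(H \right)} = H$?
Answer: $-216$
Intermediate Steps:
$x{\left(J \right)} = 2 J$
$o{\left(N,s \right)} = 1$
$o{\left(6,5 \right)} x{\left(v{\left(3 \right)} \right)} p = 1 \cdot 2 \cdot 3 \left(-36\right) = 1 \cdot 6 \left(-36\right) = 6 \left(-36\right) = -216$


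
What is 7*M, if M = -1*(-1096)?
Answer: 7672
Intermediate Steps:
M = 1096
7*M = 7*1096 = 7672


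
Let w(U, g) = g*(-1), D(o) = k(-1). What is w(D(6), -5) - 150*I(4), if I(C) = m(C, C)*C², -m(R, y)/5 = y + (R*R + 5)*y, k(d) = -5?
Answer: 1056005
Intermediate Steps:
D(o) = -5
m(R, y) = -5*y - 5*y*(5 + R²) (m(R, y) = -5*(y + (R*R + 5)*y) = -5*(y + (R² + 5)*y) = -5*(y + (5 + R²)*y) = -5*(y + y*(5 + R²)) = -5*y - 5*y*(5 + R²))
w(U, g) = -g
I(C) = -5*C³*(6 + C²) (I(C) = (-5*C*(6 + C²))*C² = -5*C³*(6 + C²))
w(D(6), -5) - 150*I(4) = -1*(-5) - 750*4³*(-6 - 1*4²) = 5 - 750*64*(-6 - 1*16) = 5 - 750*64*(-6 - 16) = 5 - 750*64*(-22) = 5 - 150*(-7040) = 5 + 1056000 = 1056005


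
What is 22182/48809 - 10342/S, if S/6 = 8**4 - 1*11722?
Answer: 759871135/1116652302 ≈ 0.68049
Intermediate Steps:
S = -45756 (S = 6*(8**4 - 1*11722) = 6*(4096 - 11722) = 6*(-7626) = -45756)
22182/48809 - 10342/S = 22182/48809 - 10342/(-45756) = 22182*(1/48809) - 10342*(-1/45756) = 22182/48809 + 5171/22878 = 759871135/1116652302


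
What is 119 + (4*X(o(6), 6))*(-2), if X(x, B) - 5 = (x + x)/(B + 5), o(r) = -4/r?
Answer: 2639/33 ≈ 79.970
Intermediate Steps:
X(x, B) = 5 + 2*x/(5 + B) (X(x, B) = 5 + (x + x)/(B + 5) = 5 + (2*x)/(5 + B) = 5 + 2*x/(5 + B))
119 + (4*X(o(6), 6))*(-2) = 119 + (4*((25 + 2*(-4/6) + 5*6)/(5 + 6)))*(-2) = 119 + (4*((25 + 2*(-4*⅙) + 30)/11))*(-2) = 119 + (4*((25 + 2*(-⅔) + 30)/11))*(-2) = 119 + (4*((25 - 4/3 + 30)/11))*(-2) = 119 + (4*((1/11)*(161/3)))*(-2) = 119 + (4*(161/33))*(-2) = 119 + (644/33)*(-2) = 119 - 1288/33 = 2639/33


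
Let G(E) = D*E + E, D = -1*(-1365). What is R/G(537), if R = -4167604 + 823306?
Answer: -557383/122257 ≈ -4.5591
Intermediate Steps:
D = 1365
R = -3344298
G(E) = 1366*E (G(E) = 1365*E + E = 1366*E)
R/G(537) = -3344298/(1366*537) = -3344298/733542 = -3344298*1/733542 = -557383/122257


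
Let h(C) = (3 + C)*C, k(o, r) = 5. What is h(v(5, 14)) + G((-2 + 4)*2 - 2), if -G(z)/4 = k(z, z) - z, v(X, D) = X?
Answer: 28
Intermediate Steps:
h(C) = C*(3 + C)
G(z) = -20 + 4*z (G(z) = -4*(5 - z) = -20 + 4*z)
h(v(5, 14)) + G((-2 + 4)*2 - 2) = 5*(3 + 5) + (-20 + 4*((-2 + 4)*2 - 2)) = 5*8 + (-20 + 4*(2*2 - 2)) = 40 + (-20 + 4*(4 - 2)) = 40 + (-20 + 4*2) = 40 + (-20 + 8) = 40 - 12 = 28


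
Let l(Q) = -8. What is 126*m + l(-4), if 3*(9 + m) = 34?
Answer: 286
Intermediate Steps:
m = 7/3 (m = -9 + (⅓)*34 = -9 + 34/3 = 7/3 ≈ 2.3333)
126*m + l(-4) = 126*(7/3) - 8 = 294 - 8 = 286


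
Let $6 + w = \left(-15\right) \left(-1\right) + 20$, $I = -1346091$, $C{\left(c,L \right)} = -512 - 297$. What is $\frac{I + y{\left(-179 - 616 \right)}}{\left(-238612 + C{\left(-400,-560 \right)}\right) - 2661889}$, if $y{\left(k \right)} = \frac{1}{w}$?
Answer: $\frac{19518319}{42068995} \approx 0.46396$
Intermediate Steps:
$C{\left(c,L \right)} = -809$ ($C{\left(c,L \right)} = -512 - 297 = -809$)
$w = 29$ ($w = -6 + \left(\left(-15\right) \left(-1\right) + 20\right) = -6 + \left(15 + 20\right) = -6 + 35 = 29$)
$y{\left(k \right)} = \frac{1}{29}$
$\frac{I + y{\left(-179 - 616 \right)}}{\left(-238612 + C{\left(-400,-560 \right)}\right) - 2661889} = \frac{-1346091 + \frac{1}{29}}{\left(-238612 - 809\right) - 2661889} = - \frac{39036638}{29 \left(-239421 - 2661889\right)} = - \frac{39036638}{29 \left(-2901310\right)} = \left(- \frac{39036638}{29}\right) \left(- \frac{1}{2901310}\right) = \frac{19518319}{42068995}$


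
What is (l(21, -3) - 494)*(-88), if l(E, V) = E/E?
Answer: 43384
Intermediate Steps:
l(E, V) = 1
(l(21, -3) - 494)*(-88) = (1 - 494)*(-88) = -493*(-88) = 43384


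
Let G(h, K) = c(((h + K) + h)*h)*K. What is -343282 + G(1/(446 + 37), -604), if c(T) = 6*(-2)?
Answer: -336034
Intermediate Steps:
c(T) = -12
G(h, K) = -12*K
-343282 + G(1/(446 + 37), -604) = -343282 - 12*(-604) = -343282 + 7248 = -336034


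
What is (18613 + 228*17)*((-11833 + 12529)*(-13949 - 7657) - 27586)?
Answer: -338804926018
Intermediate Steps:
(18613 + 228*17)*((-11833 + 12529)*(-13949 - 7657) - 27586) = (18613 + 3876)*(696*(-21606) - 27586) = 22489*(-15037776 - 27586) = 22489*(-15065362) = -338804926018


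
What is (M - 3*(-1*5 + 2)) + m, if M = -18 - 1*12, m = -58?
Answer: -79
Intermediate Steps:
M = -30 (M = -18 - 12 = -30)
(M - 3*(-1*5 + 2)) + m = (-30 - 3*(-1*5 + 2)) - 58 = (-30 - 3*(-5 + 2)) - 58 = (-30 - 3*(-3)) - 58 = (-30 + 9) - 58 = -21 - 58 = -79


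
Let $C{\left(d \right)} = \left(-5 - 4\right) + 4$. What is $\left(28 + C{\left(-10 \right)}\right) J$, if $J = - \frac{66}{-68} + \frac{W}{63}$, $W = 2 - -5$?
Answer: $\frac{7613}{306} \approx 24.879$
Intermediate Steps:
$C{\left(d \right)} = -5$ ($C{\left(d \right)} = -9 + 4 = -5$)
$W = 7$ ($W = 2 + 5 = 7$)
$J = \frac{331}{306}$ ($J = - \frac{66}{-68} + \frac{7}{63} = \left(-66\right) \left(- \frac{1}{68}\right) + 7 \cdot \frac{1}{63} = \frac{33}{34} + \frac{1}{9} = \frac{331}{306} \approx 1.0817$)
$\left(28 + C{\left(-10 \right)}\right) J = \left(28 - 5\right) \frac{331}{306} = 23 \cdot \frac{331}{306} = \frac{7613}{306}$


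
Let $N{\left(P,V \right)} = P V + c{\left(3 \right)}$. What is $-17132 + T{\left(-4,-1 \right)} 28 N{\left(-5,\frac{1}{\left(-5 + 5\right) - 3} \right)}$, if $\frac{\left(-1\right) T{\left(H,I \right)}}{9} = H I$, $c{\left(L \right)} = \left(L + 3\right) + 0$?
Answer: $-24860$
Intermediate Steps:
$c{\left(L \right)} = 3 + L$ ($c{\left(L \right)} = \left(3 + L\right) + 0 = 3 + L$)
$N{\left(P,V \right)} = 6 + P V$ ($N{\left(P,V \right)} = P V + \left(3 + 3\right) = P V + 6 = 6 + P V$)
$T{\left(H,I \right)} = - 9 H I$
$-17132 + T{\left(-4,-1 \right)} 28 N{\left(-5,\frac{1}{\left(-5 + 5\right) - 3} \right)} = -17132 + \left(-9\right) \left(-4\right) \left(-1\right) 28 \left(6 - \frac{5}{\left(-5 + 5\right) - 3}\right) = -17132 + \left(-36\right) 28 \left(6 - \frac{5}{0 - 3}\right) = -17132 - 1008 \left(6 - \frac{5}{-3}\right) = -17132 - 1008 \left(6 - - \frac{5}{3}\right) = -17132 - 1008 \left(6 + \frac{5}{3}\right) = -17132 - 7728 = -24860$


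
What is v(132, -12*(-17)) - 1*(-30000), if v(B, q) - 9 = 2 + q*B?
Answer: 56939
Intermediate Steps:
v(B, q) = 11 + B*q (v(B, q) = 9 + (2 + q*B) = 9 + (2 + B*q) = 11 + B*q)
v(132, -12*(-17)) - 1*(-30000) = (11 + 132*(-12*(-17))) - 1*(-30000) = (11 + 132*204) + 30000 = (11 + 26928) + 30000 = 26939 + 30000 = 56939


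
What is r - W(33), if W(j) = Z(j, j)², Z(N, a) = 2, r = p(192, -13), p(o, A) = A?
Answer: -17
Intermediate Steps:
r = -13
W(j) = 4 (W(j) = 2² = 4)
r - W(33) = -13 - 1*4 = -13 - 4 = -17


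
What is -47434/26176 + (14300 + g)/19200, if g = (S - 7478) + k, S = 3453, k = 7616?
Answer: -6912781/7852800 ≈ -0.88029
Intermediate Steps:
g = 3591 (g = (3453 - 7478) + 7616 = -4025 + 7616 = 3591)
-47434/26176 + (14300 + g)/19200 = -47434/26176 + (14300 + 3591)/19200 = -47434*1/26176 + 17891*(1/19200) = -23717/13088 + 17891/19200 = -6912781/7852800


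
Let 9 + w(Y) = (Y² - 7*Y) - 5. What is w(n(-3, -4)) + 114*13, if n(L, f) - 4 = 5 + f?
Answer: 1458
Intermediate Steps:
n(L, f) = 9 + f (n(L, f) = 4 + (5 + f) = 9 + f)
w(Y) = -14 + Y² - 7*Y (w(Y) = -9 + ((Y² - 7*Y) - 5) = -9 + (-5 + Y² - 7*Y) = -14 + Y² - 7*Y)
w(n(-3, -4)) + 114*13 = (-14 + (9 - 4)² - 7*(9 - 4)) + 114*13 = (-14 + 5² - 7*5) + 1482 = (-14 + 25 - 35) + 1482 = -24 + 1482 = 1458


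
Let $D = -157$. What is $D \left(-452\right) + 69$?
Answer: $71033$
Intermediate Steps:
$D \left(-452\right) + 69 = \left(-157\right) \left(-452\right) + 69 = 70964 + 69 = 71033$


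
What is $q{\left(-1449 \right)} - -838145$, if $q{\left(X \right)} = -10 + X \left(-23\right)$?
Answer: $871462$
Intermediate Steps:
$q{\left(X \right)} = -10 - 23 X$
$q{\left(-1449 \right)} - -838145 = \left(-10 - -33327\right) - -838145 = \left(-10 + 33327\right) + 838145 = 33317 + 838145 = 871462$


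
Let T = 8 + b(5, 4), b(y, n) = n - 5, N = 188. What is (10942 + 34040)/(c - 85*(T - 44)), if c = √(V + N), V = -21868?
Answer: 9431226/660847 - 59976*I*√1355/3304235 ≈ 14.271 - 0.66815*I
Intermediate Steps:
b(y, n) = -5 + n
T = 7 (T = 8 + (-5 + 4) = 8 - 1 = 7)
c = 4*I*√1355 (c = √(-21868 + 188) = √(-21680) = 4*I*√1355 ≈ 147.24*I)
(10942 + 34040)/(c - 85*(T - 44)) = (10942 + 34040)/(4*I*√1355 - 85*(7 - 44)) = 44982/(4*I*√1355 - 85*(-37)) = 44982/(4*I*√1355 + 3145) = 44982/(3145 + 4*I*√1355)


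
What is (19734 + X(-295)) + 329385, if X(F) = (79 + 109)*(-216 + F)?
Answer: 253051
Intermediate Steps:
X(F) = -40608 + 188*F (X(F) = 188*(-216 + F) = -40608 + 188*F)
(19734 + X(-295)) + 329385 = (19734 + (-40608 + 188*(-295))) + 329385 = (19734 + (-40608 - 55460)) + 329385 = (19734 - 96068) + 329385 = -76334 + 329385 = 253051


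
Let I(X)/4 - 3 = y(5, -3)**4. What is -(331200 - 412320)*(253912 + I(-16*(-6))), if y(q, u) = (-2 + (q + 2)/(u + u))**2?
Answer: 104448140054765/4374 ≈ 2.3879e+10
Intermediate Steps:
y(q, u) = (-2 + (2 + q)/(2*u))**2 (y(q, u) = (-2 + (2 + q)/((2*u)))**2 = (-2 + (2 + q)*(1/(2*u)))**2 = (-2 + (2 + q)/(2*u))**2)
I(X) = 16988601889/419904 (I(X) = 12 + 4*((1/4)*(2 + 5 - 4*(-3))**2/(-3)**2)**4 = 12 + 4*((1/4)*(1/9)*(2 + 5 + 12)**2)**4 = 12 + 4*((1/4)*(1/9)*19**2)**4 = 12 + 4*((1/4)*(1/9)*361)**4 = 12 + 4*(361/36)**4 = 12 + 4*(16983563041/1679616) = 12 + 16983563041/419904 = 16988601889/419904)
-(331200 - 412320)*(253912 + I(-16*(-6))) = -(331200 - 412320)*(253912 + 16988601889/419904) = -(-81120)*123607266337/419904 = -1*(-104448140054765/4374) = 104448140054765/4374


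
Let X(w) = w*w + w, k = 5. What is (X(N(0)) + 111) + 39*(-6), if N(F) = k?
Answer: -93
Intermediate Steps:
N(F) = 5
X(w) = w + w**2 (X(w) = w**2 + w = w + w**2)
(X(N(0)) + 111) + 39*(-6) = (5*(1 + 5) + 111) + 39*(-6) = (5*6 + 111) - 234 = (30 + 111) - 234 = 141 - 234 = -93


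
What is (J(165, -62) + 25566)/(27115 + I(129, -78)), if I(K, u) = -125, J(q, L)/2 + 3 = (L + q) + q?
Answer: 13048/13495 ≈ 0.96688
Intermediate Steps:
J(q, L) = -6 + 2*L + 4*q (J(q, L) = -6 + 2*((L + q) + q) = -6 + 2*(L + 2*q) = -6 + (2*L + 4*q) = -6 + 2*L + 4*q)
(J(165, -62) + 25566)/(27115 + I(129, -78)) = ((-6 + 2*(-62) + 4*165) + 25566)/(27115 - 125) = ((-6 - 124 + 660) + 25566)/26990 = (530 + 25566)*(1/26990) = 26096*(1/26990) = 13048/13495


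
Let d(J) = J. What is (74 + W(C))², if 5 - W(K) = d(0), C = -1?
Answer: 6241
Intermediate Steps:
W(K) = 5 (W(K) = 5 - 1*0 = 5 + 0 = 5)
(74 + W(C))² = (74 + 5)² = 79² = 6241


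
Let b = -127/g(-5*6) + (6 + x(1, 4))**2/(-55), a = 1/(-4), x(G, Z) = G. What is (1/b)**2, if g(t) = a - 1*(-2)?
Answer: 148225/799928089 ≈ 0.00018530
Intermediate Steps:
a = -1/4 ≈ -0.25000
g(t) = 7/4 (g(t) = -1/4 - 1*(-2) = -1/4 + 2 = 7/4)
b = -28283/385 (b = -127/7/4 + (6 + 1)**2/(-55) = -127*4/7 + 7**2*(-1/55) = -508/7 + 49*(-1/55) = -508/7 - 49/55 = -28283/385 ≈ -73.462)
(1/b)**2 = (1/(-28283/385))**2 = (-385/28283)**2 = 148225/799928089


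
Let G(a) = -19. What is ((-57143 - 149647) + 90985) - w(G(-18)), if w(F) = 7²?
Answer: -115854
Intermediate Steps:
w(F) = 49
((-57143 - 149647) + 90985) - w(G(-18)) = ((-57143 - 149647) + 90985) - 1*49 = (-206790 + 90985) - 49 = -115805 - 49 = -115854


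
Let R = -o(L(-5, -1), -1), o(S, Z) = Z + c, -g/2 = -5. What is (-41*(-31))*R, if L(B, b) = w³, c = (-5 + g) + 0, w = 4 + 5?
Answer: -5084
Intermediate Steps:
g = 10 (g = -2*(-5) = 10)
w = 9
c = 5 (c = (-5 + 10) + 0 = 5 + 0 = 5)
L(B, b) = 729 (L(B, b) = 9³ = 729)
o(S, Z) = 5 + Z (o(S, Z) = Z + 5 = 5 + Z)
R = -4 (R = -(5 - 1) = -1*4 = -4)
(-41*(-31))*R = -41*(-31)*(-4) = 1271*(-4) = -5084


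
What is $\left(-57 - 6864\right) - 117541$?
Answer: $-124462$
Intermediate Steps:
$\left(-57 - 6864\right) - 117541 = -6921 - 117541 = -124462$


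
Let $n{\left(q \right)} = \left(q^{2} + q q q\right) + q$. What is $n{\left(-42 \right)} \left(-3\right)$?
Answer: $217098$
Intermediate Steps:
$n{\left(q \right)} = q + q^{2} + q^{3}$ ($n{\left(q \right)} = \left(q^{2} + q^{2} q\right) + q = \left(q^{2} + q^{3}\right) + q = q + q^{2} + q^{3}$)
$n{\left(-42 \right)} \left(-3\right) = - 42 \left(1 - 42 + \left(-42\right)^{2}\right) \left(-3\right) = - 42 \left(1 - 42 + 1764\right) \left(-3\right) = \left(-42\right) 1723 \left(-3\right) = \left(-72366\right) \left(-3\right) = 217098$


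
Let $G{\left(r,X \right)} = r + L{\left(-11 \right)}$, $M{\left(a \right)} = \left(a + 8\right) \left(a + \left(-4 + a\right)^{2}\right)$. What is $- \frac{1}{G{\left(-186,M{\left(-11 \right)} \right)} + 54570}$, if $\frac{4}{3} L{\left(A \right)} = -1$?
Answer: $- \frac{4}{217533} \approx -1.8388 \cdot 10^{-5}$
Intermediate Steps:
$M{\left(a \right)} = \left(8 + a\right) \left(a + \left(-4 + a\right)^{2}\right)$
$L{\left(A \right)} = - \frac{3}{4}$ ($L{\left(A \right)} = \frac{3}{4} \left(-1\right) = - \frac{3}{4}$)
$G{\left(r,X \right)} = - \frac{3}{4} + r$ ($G{\left(r,X \right)} = r - \frac{3}{4} = - \frac{3}{4} + r$)
$- \frac{1}{G{\left(-186,M{\left(-11 \right)} \right)} + 54570} = - \frac{1}{\left(- \frac{3}{4} - 186\right) + 54570} = - \frac{1}{- \frac{747}{4} + 54570} = - \frac{1}{\frac{217533}{4}} = \left(-1\right) \frac{4}{217533} = - \frac{4}{217533}$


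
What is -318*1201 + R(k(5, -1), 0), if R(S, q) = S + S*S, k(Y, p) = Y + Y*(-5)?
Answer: -381538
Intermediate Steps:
k(Y, p) = -4*Y (k(Y, p) = Y - 5*Y = -4*Y)
R(S, q) = S + S²
-318*1201 + R(k(5, -1), 0) = -318*1201 + (-4*5)*(1 - 4*5) = -381918 - 20*(1 - 20) = -381918 - 20*(-19) = -381918 + 380 = -381538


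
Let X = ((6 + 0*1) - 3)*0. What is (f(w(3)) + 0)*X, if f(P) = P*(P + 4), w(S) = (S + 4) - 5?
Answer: 0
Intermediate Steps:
w(S) = -1 + S (w(S) = (4 + S) - 5 = -1 + S)
f(P) = P*(4 + P)
X = 0 (X = ((6 + 0) - 3)*0 = (6 - 3)*0 = 3*0 = 0)
(f(w(3)) + 0)*X = ((-1 + 3)*(4 + (-1 + 3)) + 0)*0 = (2*(4 + 2) + 0)*0 = (2*6 + 0)*0 = (12 + 0)*0 = 12*0 = 0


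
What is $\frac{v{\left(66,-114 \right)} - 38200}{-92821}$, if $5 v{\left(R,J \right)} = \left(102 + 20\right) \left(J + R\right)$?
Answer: $\frac{196856}{464105} \approx 0.42416$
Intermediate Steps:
$v{\left(R,J \right)} = \frac{122 J}{5} + \frac{122 R}{5}$ ($v{\left(R,J \right)} = \frac{\left(102 + 20\right) \left(J + R\right)}{5} = \frac{122 \left(J + R\right)}{5} = \frac{122 J + 122 R}{5} = \frac{122 J}{5} + \frac{122 R}{5}$)
$\frac{v{\left(66,-114 \right)} - 38200}{-92821} = \frac{\left(\frac{122}{5} \left(-114\right) + \frac{122}{5} \cdot 66\right) - 38200}{-92821} = \left(\left(- \frac{13908}{5} + \frac{8052}{5}\right) - 38200\right) \left(- \frac{1}{92821}\right) = \left(- \frac{5856}{5} - 38200\right) \left(- \frac{1}{92821}\right) = \left(- \frac{196856}{5}\right) \left(- \frac{1}{92821}\right) = \frac{196856}{464105}$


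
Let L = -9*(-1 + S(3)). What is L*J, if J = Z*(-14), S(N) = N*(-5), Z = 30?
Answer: -60480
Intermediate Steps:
S(N) = -5*N
J = -420 (J = 30*(-14) = -420)
L = 144 (L = -9*(-1 - 5*3) = -9*(-1 - 15) = -9*(-16) = 144)
L*J = 144*(-420) = -60480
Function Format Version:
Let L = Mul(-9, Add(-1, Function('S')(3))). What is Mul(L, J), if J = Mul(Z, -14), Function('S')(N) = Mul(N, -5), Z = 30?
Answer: -60480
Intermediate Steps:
Function('S')(N) = Mul(-5, N)
J = -420 (J = Mul(30, -14) = -420)
L = 144 (L = Mul(-9, Add(-1, Mul(-5, 3))) = Mul(-9, Add(-1, -15)) = Mul(-9, -16) = 144)
Mul(L, J) = Mul(144, -420) = -60480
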